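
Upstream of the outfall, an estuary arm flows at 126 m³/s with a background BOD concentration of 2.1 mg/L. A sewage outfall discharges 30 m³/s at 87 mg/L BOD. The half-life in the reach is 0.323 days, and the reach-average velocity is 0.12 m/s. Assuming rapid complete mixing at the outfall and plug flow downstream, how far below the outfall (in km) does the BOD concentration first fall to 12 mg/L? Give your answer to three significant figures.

Flow-weighted average: C = (126.0·2.100 + 30.00·87.00) / 156.0 = 2875/156.0 = 18.43 mg/L.
Half-life 0.323 d → k = ln 2 / 0.323 = 2.146 d⁻¹.
Set 18.43·exp(−k·t) = 12 → t = ln(18.43/12)/k = 17270 s = 4.797 h.
Distance = v·t = 0.12·17270 = 2072 m = 2.072 km.

2.07 km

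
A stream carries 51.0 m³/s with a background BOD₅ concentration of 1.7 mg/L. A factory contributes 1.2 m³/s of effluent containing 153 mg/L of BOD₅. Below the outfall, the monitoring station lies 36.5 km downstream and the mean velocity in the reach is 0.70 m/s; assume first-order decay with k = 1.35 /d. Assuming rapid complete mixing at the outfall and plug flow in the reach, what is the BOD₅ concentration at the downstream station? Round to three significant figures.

2.29 mg/L

Conservation of mass: C = (51.00·1.700 + 1.200·153.0) / 52.20 = 270.3/52.20 = 5.178 mg/L.
Travel time t = 36.5·1000 / 0.70 = 52140 s = 14.48 h.
Decay over the reach: 5.178·exp(−kt) = 5.178·0.4428 = 2.293 mg/L.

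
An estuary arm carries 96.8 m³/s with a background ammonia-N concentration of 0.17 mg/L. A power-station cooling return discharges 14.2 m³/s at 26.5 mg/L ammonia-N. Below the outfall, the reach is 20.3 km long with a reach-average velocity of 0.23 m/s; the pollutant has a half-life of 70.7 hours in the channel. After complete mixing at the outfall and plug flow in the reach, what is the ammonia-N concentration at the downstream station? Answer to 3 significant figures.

2.78 mg/L

Mixed concentration C = ΣQC/ΣQ = (96.80·0.1700 + 14.20·26.50) / 111.0 = 392.8/111.0 = 3.538 mg/L.
Travel time t = 20.3·1000 / 0.23 = 88260 s = 24.52 h.
Half-life 70.7 h → k = ln 2 / 70.7 = 0.009804 h⁻¹ = 0.2353 d⁻¹.
Decay over the reach: 3.538·exp(−kt) = 3.538·0.7863 = 2.782 mg/L.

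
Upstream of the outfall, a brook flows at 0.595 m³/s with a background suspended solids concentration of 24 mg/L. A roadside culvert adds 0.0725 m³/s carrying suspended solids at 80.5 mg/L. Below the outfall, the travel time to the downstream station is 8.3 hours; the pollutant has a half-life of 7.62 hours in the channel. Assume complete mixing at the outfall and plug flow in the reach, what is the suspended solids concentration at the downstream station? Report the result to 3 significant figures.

Mass balance: C = (0.5950·24.00 + 0.07250·80.50) / 0.6675 = 20.12/0.6675 = 30.14 mg/L.
Half-life 7.62 h → k = ln 2 / 7.62 = 0.09096 h⁻¹ = 2.183 d⁻¹.
Decay over the reach: 30.14·exp(−kt) = 30.14·0.4700 = 14.16 mg/L.

14.2 mg/L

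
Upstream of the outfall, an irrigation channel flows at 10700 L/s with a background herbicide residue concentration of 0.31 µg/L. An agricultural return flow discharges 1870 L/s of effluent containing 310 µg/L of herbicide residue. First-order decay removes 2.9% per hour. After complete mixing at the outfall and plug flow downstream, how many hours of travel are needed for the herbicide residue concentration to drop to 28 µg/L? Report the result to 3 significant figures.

Flow-weighted average: C = (10700·0.3100 + 1870·310.0) / 12570 = 583000/12570 = 46.38 µg/L.
2.9%/h lost → k = −ln(1 − 0.029) = 0.02943 h⁻¹.
46.38·exp(−k·t) = 28 → t = ln(46.38/28)/k = 61740 s = 17.15 h.

17.1 h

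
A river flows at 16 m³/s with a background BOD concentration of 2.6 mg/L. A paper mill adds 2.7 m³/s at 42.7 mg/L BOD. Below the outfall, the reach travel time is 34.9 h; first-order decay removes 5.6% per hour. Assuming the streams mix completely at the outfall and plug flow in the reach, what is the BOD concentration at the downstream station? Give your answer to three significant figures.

Mixed concentration C = ΣQC/ΣQ = (16.00·2.600 + 2.700·42.70) / 18.70 = 156.9/18.70 = 8.390 mg/L.
5.6%/h lost → k = −ln(1 − 0.056) = 0.05763 h⁻¹.
After decay, C = 8.390 × e^(−kt) = 8.390 × 0.1338 = 1.123 mg/L.

1.12 mg/L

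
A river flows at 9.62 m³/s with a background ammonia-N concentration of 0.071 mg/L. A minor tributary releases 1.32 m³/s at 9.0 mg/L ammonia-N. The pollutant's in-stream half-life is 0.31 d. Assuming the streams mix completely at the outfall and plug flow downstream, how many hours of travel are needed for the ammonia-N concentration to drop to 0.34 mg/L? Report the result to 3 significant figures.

13.1 h

Mass balance: C = (9.620·0.07100 + 1.320·9.000) / 10.94 = 12.56/10.94 = 1.148 mg/L.
Half-life 0.31 d → k = ln 2 / 0.31 = 2.236 d⁻¹.
1.148·exp(−k·t) = 0.34 → t = ln(1.148/0.34)/k = 47030 s = 13.06 h.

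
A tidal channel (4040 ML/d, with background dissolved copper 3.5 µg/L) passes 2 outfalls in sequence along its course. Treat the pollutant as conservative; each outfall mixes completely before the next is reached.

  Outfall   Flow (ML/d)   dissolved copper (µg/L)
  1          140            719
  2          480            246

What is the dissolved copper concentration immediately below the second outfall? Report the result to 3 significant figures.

Below outfall 1: Q → 4180 ML/d, C = (4040·3.500 + 140.0·719.0)/4180 = 27.46 µg/L.
Below outfall 2: Q → 4660 ML/d, C = (4180·27.46 + 480.0·246.0)/4660 = 49.97 µg/L.

50.0 µg/L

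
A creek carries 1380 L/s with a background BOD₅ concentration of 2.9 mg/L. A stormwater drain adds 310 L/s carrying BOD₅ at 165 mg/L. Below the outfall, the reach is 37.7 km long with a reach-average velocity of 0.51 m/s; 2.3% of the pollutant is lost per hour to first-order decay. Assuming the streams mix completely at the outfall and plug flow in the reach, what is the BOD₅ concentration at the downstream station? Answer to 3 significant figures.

Mixed concentration C = ΣQC/ΣQ = (1380·2.900 + 310.0·165.0) / 1690 = 55150/1690 = 32.63 mg/L.
Travel time t = 37.7·1000 / 0.51 = 73920 s = 20.53 h.
2.3%/h lost → k = −ln(1 − 0.023) = 0.02327 h⁻¹.
First-order decay: C = 32.63·exp(−k·t) = 32.63·0.6202 = 20.24 mg/L.

20.2 mg/L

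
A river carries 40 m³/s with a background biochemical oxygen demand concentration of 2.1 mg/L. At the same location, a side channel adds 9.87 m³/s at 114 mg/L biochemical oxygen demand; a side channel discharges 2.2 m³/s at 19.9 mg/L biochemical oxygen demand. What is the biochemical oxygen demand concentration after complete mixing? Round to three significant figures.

24.1 mg/L

Mixed concentration C = ΣQC/ΣQ = (40.00·2.100 + 9.870·114.0 + 2.200·19.90) / 52.07 = 1253/52.07 = 24.06 mg/L.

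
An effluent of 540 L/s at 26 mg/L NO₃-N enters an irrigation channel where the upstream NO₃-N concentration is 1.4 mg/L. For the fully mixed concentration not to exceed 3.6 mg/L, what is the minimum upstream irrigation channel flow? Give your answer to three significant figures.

Set C_mix = 3.6: (Q·1.400 + 540.0·26.00) / (Q + 540.0) = 3.6
→ Q = 540.0·(26.00 − 3.6)/(3.6 − 1.400) = 5498 L/s.

5500 L/s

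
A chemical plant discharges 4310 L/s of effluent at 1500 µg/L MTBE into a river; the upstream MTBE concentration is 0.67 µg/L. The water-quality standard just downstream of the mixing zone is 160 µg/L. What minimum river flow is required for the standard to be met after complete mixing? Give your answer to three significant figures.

Set C_mix = 160: (Q·0.6700 + 4310·1500) / (Q + 4310) = 160
→ Q = 4310·(1500 − 160)/(160 − 0.6700) = 36250 L/s.

36200 L/s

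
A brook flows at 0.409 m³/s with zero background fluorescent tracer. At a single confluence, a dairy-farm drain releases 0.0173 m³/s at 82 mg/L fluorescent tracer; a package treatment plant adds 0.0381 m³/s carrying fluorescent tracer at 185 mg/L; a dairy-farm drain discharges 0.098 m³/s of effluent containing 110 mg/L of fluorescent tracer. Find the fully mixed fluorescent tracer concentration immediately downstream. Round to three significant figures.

Conservation of mass: C = (0.4090·0 + 0.01730·82.00 + 0.03810·185.0 + 0.09800·110.0) / 0.5624 = 19.25/0.5624 = 34.22 mg/L.

34.2 mg/L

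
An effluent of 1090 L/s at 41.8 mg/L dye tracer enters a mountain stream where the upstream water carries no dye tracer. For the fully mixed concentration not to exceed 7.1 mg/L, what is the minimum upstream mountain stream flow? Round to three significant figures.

5330 L/s

Set C_mix = 7.1: (Q·0 + 1090·41.80) / (Q + 1090) = 7.1
→ Q = 1090·(41.80 − 7.1)/(7.1 − 0) = 5327 L/s.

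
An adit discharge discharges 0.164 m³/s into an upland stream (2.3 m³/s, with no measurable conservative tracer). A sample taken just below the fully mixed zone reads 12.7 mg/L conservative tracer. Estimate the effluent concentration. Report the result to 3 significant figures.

Mass balance: 2.300·0 + 0.1640·Cₑ = 2.464·12.70
→ Cₑ = (2.464·12.70 − 2.300·0) / 0.1640 = 190.8 mg/L.

191 mg/L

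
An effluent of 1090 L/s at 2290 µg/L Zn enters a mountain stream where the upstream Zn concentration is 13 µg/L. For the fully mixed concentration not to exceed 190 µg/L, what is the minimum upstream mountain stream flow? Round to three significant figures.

Set C_mix = 190: (Q·13.00 + 1090·2290) / (Q + 1090) = 190
→ Q = 1090·(2290 − 190)/(190 − 13.00) = 12930 L/s.

12900 L/s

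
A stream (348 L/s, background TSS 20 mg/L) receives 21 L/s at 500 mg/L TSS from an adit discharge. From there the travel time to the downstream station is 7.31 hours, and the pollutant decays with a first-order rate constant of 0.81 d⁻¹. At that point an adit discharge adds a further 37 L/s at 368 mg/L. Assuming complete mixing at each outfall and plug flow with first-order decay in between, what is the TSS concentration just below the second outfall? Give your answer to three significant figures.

67.1 mg/L

Conservation of mass: C = (348.0·20.00 + 21.00·500.0) / 369.0 = 17460/369.0 = 47.32 mg/L; combined flow 369.0 L/s.
Applying C = C₀e^(−kt): 47.32 × 0.7814 = 36.97 mg/L.
Second outfall: C = (369.0·36.97 + 37.00·368.0)/406.0 = 67.14 mg/L.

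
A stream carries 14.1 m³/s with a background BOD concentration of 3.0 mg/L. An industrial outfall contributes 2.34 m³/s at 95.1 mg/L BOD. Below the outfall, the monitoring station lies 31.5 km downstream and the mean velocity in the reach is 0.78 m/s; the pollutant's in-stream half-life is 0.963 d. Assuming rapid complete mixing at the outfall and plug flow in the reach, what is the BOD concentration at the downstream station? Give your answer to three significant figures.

Mixed concentration C = ΣQC/ΣQ = (14.10·3.000 + 2.340·95.10) / 16.44 = 264.8/16.44 = 16.11 mg/L.
Travel time t = 31.5·1000 / 0.78 = 40380 s = 11.22 h.
Half-life 0.963 d → k = ln 2 / 0.963 = 0.7198 d⁻¹.
Applying C = C₀e^(−kt): 16.11 × 0.7143 = 11.51 mg/L.

11.5 mg/L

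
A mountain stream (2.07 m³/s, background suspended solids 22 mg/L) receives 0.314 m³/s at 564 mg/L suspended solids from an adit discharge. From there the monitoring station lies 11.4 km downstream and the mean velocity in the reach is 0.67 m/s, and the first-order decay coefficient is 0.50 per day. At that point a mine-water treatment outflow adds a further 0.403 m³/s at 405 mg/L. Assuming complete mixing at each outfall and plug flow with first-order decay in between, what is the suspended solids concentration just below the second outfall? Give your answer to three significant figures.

Mass balance: C = (2.070·22.00 + 0.3140·564.0) / 2.384 = 222.6/2.384 = 93.39 mg/L; combined flow 2.384 m³/s.
Travel time t = 11.4·1000 / 0.67 = 17010 s = 4.726 h.
Decay over the reach: 93.39·exp(−kt) = 93.39·0.9062 = 84.63 mg/L.
At the second outfall, C = (2.384·84.63 + 0.4030·405.0) / (2.384 + 0.4030) = 131.0 mg/L.

131 mg/L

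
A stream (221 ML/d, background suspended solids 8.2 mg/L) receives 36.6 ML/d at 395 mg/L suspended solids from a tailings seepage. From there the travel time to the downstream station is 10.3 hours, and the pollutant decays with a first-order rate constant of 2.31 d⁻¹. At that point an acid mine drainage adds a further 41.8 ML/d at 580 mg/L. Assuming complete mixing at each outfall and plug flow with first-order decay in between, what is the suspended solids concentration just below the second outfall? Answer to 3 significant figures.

Flow-weighted average: C = (221.0·8.200 + 36.60·395.0) / 257.6 = 16270/257.6 = 63.16 mg/L; combined flow 257.6 ML/d.
First-order decay: C = 63.16·exp(−k·t) = 63.16·0.3711 = 23.44 mg/L.
Second outfall: C = (257.6·23.44 + 41.80·580.0)/299.4 = 101.1 mg/L.

101 mg/L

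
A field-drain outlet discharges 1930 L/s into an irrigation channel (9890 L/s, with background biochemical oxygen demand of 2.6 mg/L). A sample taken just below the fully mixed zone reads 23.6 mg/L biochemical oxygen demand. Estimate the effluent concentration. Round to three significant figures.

131 mg/L

Mass balance: 9890·2.600 + 1930·Cₑ = 11820·23.60
→ Cₑ = (11820·23.60 − 9890·2.600) / 1930 = 131.2 mg/L.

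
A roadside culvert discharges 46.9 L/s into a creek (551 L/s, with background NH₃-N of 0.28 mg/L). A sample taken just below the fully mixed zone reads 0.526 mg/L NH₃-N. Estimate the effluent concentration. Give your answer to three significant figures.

3.42 mg/L

Mass balance: 551.0·0.2800 + 46.90·Cₑ = 597.9·0.5260
→ Cₑ = (597.9·0.5260 − 551.0·0.2800) / 46.90 = 3.416 mg/L.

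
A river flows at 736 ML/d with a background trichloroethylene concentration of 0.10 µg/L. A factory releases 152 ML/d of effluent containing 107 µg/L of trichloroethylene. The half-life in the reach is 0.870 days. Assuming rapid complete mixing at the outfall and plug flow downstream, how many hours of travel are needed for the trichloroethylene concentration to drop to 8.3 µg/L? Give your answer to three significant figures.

24.0 h

Mass balance: C = (736.0·0.1000 + 152.0·107.0) / 888.0 = 16340/888.0 = 18.40 µg/L.
Half-life 0.870 d → k = ln 2 / 0.870 = 0.7967 d⁻¹.
18.40·exp(−k·t) = 8.3 → t = ln(18.40/8.3)/k = 86320 s = 23.98 h.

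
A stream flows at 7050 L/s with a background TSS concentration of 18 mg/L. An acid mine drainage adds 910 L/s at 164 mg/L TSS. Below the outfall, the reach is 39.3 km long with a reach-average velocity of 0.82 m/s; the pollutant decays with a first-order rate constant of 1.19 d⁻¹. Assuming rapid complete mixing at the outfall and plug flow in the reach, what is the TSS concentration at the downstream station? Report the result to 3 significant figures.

Flow-weighted average: C = (7050·18.00 + 910.0·164.0) / 7960 = 276100/7960 = 34.69 mg/L.
Travel time t = 39.3·1000 / 0.82 = 47930 s = 13.31 h.
Applying C = C₀e^(−kt): 34.69 × 0.5168 = 17.93 mg/L.

17.9 mg/L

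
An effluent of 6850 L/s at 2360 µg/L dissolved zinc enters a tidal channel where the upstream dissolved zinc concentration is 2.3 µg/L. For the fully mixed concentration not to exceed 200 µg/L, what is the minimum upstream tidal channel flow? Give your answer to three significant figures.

74800 L/s

Set C_mix = 200: (Q·2.300 + 6850·2360) / (Q + 6850) = 200
→ Q = 6850·(2360 − 200)/(200 − 2.300) = 74840 L/s.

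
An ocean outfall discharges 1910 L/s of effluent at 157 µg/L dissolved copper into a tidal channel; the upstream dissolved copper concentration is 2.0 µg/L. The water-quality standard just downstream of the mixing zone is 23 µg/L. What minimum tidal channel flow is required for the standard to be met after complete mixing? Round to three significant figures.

Set C_mix = 23: (Q·2.000 + 1910·157.0) / (Q + 1910) = 23
→ Q = 1910·(157.0 − 23)/(23 − 2.000) = 12190 L/s.

12200 L/s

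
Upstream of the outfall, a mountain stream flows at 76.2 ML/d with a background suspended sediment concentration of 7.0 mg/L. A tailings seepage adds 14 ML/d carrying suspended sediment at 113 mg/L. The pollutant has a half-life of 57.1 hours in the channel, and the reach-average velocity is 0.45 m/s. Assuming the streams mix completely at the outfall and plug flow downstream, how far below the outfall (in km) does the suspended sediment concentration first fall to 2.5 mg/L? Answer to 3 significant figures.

299 km

Conservation of mass: C = (76.20·7.000 + 14.00·113.0) / 90.20 = 2115/90.20 = 23.45 mg/L.
Half-life 57.1 h → k = ln 2 / 57.1 = 0.01214 h⁻¹ = 0.2913 d⁻¹.
Set 23.45·exp(−k·t) = 2.5 → t = ln(23.45/2.5)/k = 663900 s = 184.4 h.
Distance = v·t = 0.45·663900 = 298800 m = 298.8 km.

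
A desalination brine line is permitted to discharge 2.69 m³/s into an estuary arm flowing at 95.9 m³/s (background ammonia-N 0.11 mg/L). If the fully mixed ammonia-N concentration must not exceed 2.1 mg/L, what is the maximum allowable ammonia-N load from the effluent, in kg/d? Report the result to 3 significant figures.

Mass balance at the limit: 95.90·0.1100 + 2.690·Cₑ = 98.59·2.1 → Cₑ = 73.04 mg/L.
Load = 2.690 m³/s × 73.04 g/m³ × 86 400 s/d = 16980 kg/d.

17000 kg/d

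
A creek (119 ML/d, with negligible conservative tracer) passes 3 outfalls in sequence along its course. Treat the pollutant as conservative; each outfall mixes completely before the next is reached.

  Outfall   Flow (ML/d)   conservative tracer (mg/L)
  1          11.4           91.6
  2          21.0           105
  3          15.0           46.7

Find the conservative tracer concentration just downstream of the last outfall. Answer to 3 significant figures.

Below outfall 1: Q → 130.4 ML/d, C = (119.0·0 + 11.40·91.60)/130.4 = 8.008 mg/L.
Below outfall 2: Q → 151.4 ML/d, C = (130.4·8.008 + 21.00·105.0)/151.4 = 21.46 mg/L.
Below outfall 3: Q → 166.4 ML/d, C = (151.4·21.46 + 15.00·46.70)/166.4 = 23.74 mg/L.

23.7 mg/L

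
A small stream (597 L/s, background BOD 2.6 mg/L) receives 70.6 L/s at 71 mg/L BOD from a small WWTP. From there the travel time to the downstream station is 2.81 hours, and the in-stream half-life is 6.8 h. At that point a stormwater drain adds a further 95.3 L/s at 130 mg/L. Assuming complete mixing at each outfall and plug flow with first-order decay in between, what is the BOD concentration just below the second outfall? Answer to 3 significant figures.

Mass balance: C = (597.0·2.600 + 70.60·71.00) / 667.6 = 6565/667.6 = 9.833 mg/L; combined flow 667.6 L/s.
Half-life 6.8 h → k = ln 2 / 6.8 = 0.1019 h⁻¹ = 2.446 d⁻¹.
Decay over the reach: 9.833·exp(−kt) = 9.833·0.7509 = 7.384 mg/L.
At the second outfall, C = (667.6·7.384 + 95.30·130.0) / (667.6 + 95.30) = 22.70 mg/L.

22.7 mg/L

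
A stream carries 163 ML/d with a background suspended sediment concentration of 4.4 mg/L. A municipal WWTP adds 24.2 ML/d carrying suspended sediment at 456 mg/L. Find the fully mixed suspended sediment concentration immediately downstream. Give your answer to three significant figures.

After mixing, C = (163.0·4.400 + 24.20·456.0) / 187.2 = 11750/187.2 = 62.78 mg/L.

62.8 mg/L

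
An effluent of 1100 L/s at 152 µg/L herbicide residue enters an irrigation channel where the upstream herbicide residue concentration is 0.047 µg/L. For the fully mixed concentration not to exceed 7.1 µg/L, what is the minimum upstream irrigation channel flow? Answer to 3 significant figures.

22600 L/s

Set C_mix = 7.1: (Q·0.04700 + 1100·152.0) / (Q + 1100) = 7.1
→ Q = 1100·(152.0 − 7.1)/(7.1 − 0.04700) = 22600 L/s.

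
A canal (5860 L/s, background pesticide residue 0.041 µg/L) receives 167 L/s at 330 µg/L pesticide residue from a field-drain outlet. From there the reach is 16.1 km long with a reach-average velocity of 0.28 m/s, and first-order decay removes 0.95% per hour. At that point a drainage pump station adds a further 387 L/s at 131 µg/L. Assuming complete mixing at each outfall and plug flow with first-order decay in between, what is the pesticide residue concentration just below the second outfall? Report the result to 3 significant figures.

Flow-weighted average: C = (5860·0.04100 + 167.0·330.0) / 6027 = 55350/6027 = 9.184 µg/L; combined flow 6027 L/s.
Travel time t = 16.1·1000 / 0.28 = 57500 s = 15.97 h.
0.95%/h lost → k = −ln(1 − 0.0095) = 0.009545 h⁻¹.
Decay over the reach: 9.184·exp(−kt) = 9.184·0.8586 = 7.885 µg/L.
Second outfall: C = (6027·7.885 + 387.0·131.0)/6414 = 15.31 µg/L.

15.3 µg/L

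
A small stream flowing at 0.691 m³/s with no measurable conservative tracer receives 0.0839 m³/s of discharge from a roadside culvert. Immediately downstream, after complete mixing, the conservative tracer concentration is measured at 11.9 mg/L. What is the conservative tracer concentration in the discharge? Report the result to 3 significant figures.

Mass balance: 0.6910·0 + 0.08390·Cₑ = 0.7749·11.90
→ Cₑ = (0.7749·11.90 − 0.6910·0) / 0.08390 = 109.9 mg/L.

110 mg/L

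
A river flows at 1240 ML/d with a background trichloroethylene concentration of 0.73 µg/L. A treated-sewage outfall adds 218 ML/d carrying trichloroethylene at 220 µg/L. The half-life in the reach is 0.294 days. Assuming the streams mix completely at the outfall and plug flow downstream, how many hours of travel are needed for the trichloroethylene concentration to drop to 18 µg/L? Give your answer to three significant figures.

6.33 h

Mass balance: C = (1240·0.7300 + 218.0·220.0) / 1458 = 48870/1458 = 33.52 µg/L.
Half-life 0.294 d → k = ln 2 / 0.294 = 2.358 d⁻¹.
33.52·exp(−k·t) = 18 → t = ln(33.52/18)/k = 22780 s = 6.328 h.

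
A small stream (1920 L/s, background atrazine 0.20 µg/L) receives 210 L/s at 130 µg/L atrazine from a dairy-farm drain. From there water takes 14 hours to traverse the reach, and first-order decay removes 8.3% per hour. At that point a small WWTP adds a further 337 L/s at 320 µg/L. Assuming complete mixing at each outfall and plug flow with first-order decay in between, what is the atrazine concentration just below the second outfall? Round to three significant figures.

After mixing, C = (1920·0.2000 + 210.0·130.0) / 2130 = 27680/2130 = 13.00 µg/L; combined flow 2130 L/s.
8.3%/h lost → k = −ln(1 − 0.083) = 0.08665 h⁻¹.
After decay, C = 13.00 × e^(−kt) = 13.00 × 0.2973 = 3.864 µg/L.
Second outfall: C = (2130·3.864 + 337.0·320.0)/2467 = 47.05 µg/L.

47.0 µg/L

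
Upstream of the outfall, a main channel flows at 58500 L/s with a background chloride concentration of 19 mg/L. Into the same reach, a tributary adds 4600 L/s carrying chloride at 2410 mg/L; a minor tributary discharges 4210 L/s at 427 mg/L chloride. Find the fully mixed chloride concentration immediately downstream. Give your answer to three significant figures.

208 mg/L

Conservation of mass: C = (58500·19.00 + 4600·2410 + 4210·427.0) / 67310 = 14000000/67310 = 207.9 mg/L.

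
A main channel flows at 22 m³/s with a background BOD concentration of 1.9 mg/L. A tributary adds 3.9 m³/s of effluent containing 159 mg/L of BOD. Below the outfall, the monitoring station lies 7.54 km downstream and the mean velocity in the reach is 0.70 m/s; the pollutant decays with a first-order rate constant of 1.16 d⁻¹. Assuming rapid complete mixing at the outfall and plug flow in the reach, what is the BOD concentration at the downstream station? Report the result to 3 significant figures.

22.1 mg/L

Mass balance: C = (22.00·1.900 + 3.900·159.0) / 25.90 = 661.9/25.90 = 25.56 mg/L.
Travel time t = 7.54·1000 / 0.70 = 10770 s = 2.992 h.
Applying C = C₀e^(−kt): 25.56 × 0.8654 = 22.11 mg/L.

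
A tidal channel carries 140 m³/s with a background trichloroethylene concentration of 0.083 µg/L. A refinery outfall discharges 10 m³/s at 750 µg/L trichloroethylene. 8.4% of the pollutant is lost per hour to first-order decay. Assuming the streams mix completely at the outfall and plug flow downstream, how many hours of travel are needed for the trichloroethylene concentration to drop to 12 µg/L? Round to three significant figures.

Mixed concentration C = ΣQC/ΣQ = (140.0·0.08300 + 10.00·750.0) / 150.0 = 7512/150.0 = 50.08 µg/L.
8.4%/h lost → k = −ln(1 − 0.084) = 0.08774 h⁻¹.
50.08·exp(−k·t) = 12 → t = ln(50.08/12)/k = 58620 s = 16.28 h.

16.3 h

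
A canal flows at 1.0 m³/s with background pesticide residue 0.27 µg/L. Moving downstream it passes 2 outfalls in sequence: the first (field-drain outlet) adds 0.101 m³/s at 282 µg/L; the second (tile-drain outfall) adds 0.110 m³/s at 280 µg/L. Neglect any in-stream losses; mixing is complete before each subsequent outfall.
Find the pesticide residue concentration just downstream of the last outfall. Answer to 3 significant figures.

49.2 µg/L

Outfall 1: combined Q = 1.101 m³/s; C = (1.000·0.2700 + 0.1010·282.0)/1.101 = 26.11 µg/L.
Outfall 2: combined Q = 1.211 m³/s; C = (1.101·26.11 + 0.1100·280.0)/1.211 = 49.18 µg/L.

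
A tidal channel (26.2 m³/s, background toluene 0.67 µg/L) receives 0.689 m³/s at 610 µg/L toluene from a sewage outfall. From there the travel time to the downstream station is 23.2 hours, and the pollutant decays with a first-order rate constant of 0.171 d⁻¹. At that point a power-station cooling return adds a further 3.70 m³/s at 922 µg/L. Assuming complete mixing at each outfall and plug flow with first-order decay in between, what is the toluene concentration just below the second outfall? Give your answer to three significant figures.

124 µg/L

Flow-weighted average: C = (26.20·0.6700 + 0.6890·610.0) / 26.89 = 437.8/26.89 = 16.28 µg/L; combined flow 26.89 m³/s.
Decay over the reach: 16.28·exp(−kt) = 16.28·0.8476 = 13.80 µg/L.
Second outfall: C = (26.89·13.80 + 3.700·922.0)/30.59 = 123.7 µg/L.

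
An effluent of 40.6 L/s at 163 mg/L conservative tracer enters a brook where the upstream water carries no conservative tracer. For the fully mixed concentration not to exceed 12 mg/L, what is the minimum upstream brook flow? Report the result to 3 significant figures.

Set C_mix = 12: (Q·0 + 40.60·163.0) / (Q + 40.60) = 12
→ Q = 40.60·(163.0 − 12)/(12 − 0) = 510.9 L/s.

511 L/s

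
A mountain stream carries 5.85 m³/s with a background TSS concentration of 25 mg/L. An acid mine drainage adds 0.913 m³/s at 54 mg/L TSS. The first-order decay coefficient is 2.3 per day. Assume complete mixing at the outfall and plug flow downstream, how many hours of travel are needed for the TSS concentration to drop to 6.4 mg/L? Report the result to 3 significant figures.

15.7 h

After mixing, C = (5.850·25.00 + 0.9130·54.00) / 6.763 = 195.6/6.763 = 28.91 mg/L.
28.91·exp(−k·t) = 6.4 → t = ln(28.91/6.4)/k = 56650 s = 15.74 h.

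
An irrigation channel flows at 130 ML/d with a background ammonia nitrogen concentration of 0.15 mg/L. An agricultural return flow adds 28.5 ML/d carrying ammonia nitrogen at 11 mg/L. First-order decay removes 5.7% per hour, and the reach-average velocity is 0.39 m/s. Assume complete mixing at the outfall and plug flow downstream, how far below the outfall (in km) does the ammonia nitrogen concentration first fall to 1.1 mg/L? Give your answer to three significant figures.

Conservation of mass: C = (130.0·0.1500 + 28.50·11.00) / 158.5 = 333.0/158.5 = 2.101 mg/L.
5.7%/h lost → k = −ln(1 − 0.057) = 0.05869 h⁻¹.
Set 2.101·exp(−k·t) = 1.1 → t = ln(2.101/1.1)/k = 39690 s = 11.03 h.
Distance = v·t = 0.39·39690 = 15480 m = 15.48 km.

15.5 km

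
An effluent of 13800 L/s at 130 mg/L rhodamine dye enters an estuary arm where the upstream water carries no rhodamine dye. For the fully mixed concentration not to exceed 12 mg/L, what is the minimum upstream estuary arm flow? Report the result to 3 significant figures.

Set C_mix = 12: (Q·0 + 13800·130.0) / (Q + 13800) = 12
→ Q = 13800·(130.0 − 12)/(12 − 0) = 135700 L/s.

136000 L/s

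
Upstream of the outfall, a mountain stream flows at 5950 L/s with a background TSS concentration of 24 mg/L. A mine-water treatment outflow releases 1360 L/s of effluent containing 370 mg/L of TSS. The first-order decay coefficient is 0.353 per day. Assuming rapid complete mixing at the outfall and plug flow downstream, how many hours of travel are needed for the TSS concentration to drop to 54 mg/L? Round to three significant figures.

33.5 h

Mass balance: C = (5950·24.00 + 1360·370.0) / 7310 = 646000/7310 = 88.37 mg/L.
88.37·exp(−k·t) = 54 → t = ln(88.37/54)/k = 120600 s = 33.49 h.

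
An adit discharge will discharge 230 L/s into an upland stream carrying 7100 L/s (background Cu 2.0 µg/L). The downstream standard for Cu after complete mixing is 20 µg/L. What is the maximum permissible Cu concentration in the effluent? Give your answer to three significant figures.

576 µg/L

At the limit, (Qr·Cr + Qe·Cₑ)/(Qr + Qe) = 20:
Cₑ = (7330·20 − 7100·2.000) / 230.0 = 575.7 µg/L.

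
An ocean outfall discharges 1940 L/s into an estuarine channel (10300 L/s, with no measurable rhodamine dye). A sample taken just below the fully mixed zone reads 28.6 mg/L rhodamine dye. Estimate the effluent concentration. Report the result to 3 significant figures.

Mass balance: 10300·0 + 1940·Cₑ = 12240·28.60
→ Cₑ = (12240·28.60 − 10300·0) / 1940 = 180.4 mg/L.

180 mg/L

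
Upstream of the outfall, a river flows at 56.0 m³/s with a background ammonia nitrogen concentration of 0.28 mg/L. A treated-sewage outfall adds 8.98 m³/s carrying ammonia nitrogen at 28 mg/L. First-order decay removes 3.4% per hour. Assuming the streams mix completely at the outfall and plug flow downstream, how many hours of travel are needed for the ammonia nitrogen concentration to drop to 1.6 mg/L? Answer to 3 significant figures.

27.3 h

Flow-weighted average: C = (56.00·0.2800 + 8.980·28.00) / 64.98 = 267.1/64.98 = 4.111 mg/L.
3.4%/h lost → k = −ln(1 − 0.034) = 0.03459 h⁻¹.
4.111·exp(−k·t) = 1.6 → t = ln(4.111/1.6)/k = 98200 s = 27.28 h.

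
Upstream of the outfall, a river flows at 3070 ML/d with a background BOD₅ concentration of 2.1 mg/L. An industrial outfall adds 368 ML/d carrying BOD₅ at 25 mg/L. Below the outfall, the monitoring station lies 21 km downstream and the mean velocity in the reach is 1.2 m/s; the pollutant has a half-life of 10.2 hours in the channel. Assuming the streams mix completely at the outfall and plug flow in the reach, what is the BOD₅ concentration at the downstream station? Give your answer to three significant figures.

Flow-weighted average: C = (3070·2.100 + 368.0·25.00) / 3438 = 15650/3438 = 4.551 mg/L.
Travel time t = 21·1000 / 1.2 = 17500 s = 4.861 h.
Half-life 10.2 h → k = ln 2 / 10.2 = 0.06796 h⁻¹ = 1.631 d⁻¹.
Decay over the reach: 4.551·exp(−kt) = 4.551·0.7187 = 3.271 mg/L.

3.27 mg/L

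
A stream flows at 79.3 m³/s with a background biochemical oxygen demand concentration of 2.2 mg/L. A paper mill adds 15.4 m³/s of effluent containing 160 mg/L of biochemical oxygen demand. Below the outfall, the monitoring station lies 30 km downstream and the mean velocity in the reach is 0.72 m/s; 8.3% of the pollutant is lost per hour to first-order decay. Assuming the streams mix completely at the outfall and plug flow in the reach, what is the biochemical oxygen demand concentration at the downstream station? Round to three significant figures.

10.2 mg/L

Mass balance: C = (79.30·2.200 + 15.40·160.0) / 94.70 = 2638/94.70 = 27.86 mg/L.
Travel time t = 30·1000 / 0.72 = 41670 s = 11.57 h.
8.3%/h lost → k = −ln(1 − 0.083) = 0.08665 h⁻¹.
First-order decay: C = 27.86·exp(−k·t) = 27.86·0.3668 = 10.22 mg/L.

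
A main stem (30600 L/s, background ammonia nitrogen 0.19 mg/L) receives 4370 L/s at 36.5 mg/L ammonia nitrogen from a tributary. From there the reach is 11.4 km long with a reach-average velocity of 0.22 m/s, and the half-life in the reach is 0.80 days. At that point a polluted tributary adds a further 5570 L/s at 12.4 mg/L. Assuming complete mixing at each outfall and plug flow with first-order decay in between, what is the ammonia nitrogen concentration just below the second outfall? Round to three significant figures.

4.13 mg/L

Mass balance: C = (30600·0.1900 + 4370·36.50) / 34970 = 165300/34970 = 4.727 mg/L; combined flow 34970 L/s.
Travel time t = 11.4·1000 / 0.22 = 51820 s = 14.39 h.
Half-life 0.80 d → k = ln 2 / 0.80 = 0.8664 d⁻¹.
Decay over the reach: 4.727·exp(−kt) = 4.727·0.5947 = 2.812 mg/L.
At the second outfall, C = (34970·2.812 + 5570·12.40) / (34970 + 5570) = 4.129 mg/L.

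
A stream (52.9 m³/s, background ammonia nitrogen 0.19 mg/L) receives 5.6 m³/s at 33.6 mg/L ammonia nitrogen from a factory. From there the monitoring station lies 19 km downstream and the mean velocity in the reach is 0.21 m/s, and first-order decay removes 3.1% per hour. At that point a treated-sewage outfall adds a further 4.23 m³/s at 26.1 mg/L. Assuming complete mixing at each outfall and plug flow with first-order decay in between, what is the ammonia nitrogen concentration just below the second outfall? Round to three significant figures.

3.19 mg/L

After mixing, C = (52.90·0.1900 + 5.600·33.60) / 58.50 = 198.2/58.50 = 3.388 mg/L; combined flow 58.50 m³/s.
Travel time t = 19·1000 / 0.21 = 90480 s = 25.13 h.
3.1%/h lost → k = −ln(1 − 0.031) = 0.03149 h⁻¹.
Decay over the reach: 3.388·exp(−kt) = 3.388·0.4532 = 1.536 mg/L.
At the second outfall, C = (58.50·1.536 + 4.230·26.10) / (58.50 + 4.230) = 3.192 mg/L.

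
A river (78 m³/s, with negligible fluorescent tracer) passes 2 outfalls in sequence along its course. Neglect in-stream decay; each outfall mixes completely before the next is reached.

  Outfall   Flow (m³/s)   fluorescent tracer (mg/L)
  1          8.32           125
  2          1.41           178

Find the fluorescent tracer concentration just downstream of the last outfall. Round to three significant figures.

Outfall 1: combined Q = 86.32 m³/s; C = (78.00·0 + 8.320·125.0)/86.32 = 12.05 mg/L.
Outfall 2: combined Q = 87.73 m³/s; C = (86.32·12.05 + 1.410·178.0)/87.73 = 14.72 mg/L.

14.7 mg/L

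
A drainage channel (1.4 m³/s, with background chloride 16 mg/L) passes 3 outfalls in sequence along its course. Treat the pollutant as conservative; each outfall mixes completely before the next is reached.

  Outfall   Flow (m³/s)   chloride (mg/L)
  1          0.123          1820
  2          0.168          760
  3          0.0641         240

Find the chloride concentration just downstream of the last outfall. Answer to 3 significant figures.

Outfall 1: combined Q = 1.523 m³/s; C = (1.400·16.00 + 0.1230·1820)/1.523 = 161.7 mg/L.
Outfall 2: combined Q = 1.691 m³/s; C = (1.523·161.7 + 0.1680·760.0)/1.691 = 221.1 mg/L.
Outfall 3: combined Q = 1.755 m³/s; C = (1.691·221.1 + 0.06410·240.0)/1.755 = 221.8 mg/L.

222 mg/L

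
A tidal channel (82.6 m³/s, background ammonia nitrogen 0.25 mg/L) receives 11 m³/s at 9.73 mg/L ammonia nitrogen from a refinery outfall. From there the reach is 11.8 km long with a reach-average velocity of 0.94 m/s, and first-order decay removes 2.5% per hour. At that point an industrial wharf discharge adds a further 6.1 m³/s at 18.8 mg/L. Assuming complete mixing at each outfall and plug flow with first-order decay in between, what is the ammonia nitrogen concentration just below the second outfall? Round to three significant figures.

Mass balance: C = (82.60·0.2500 + 11.00·9.730) / 93.60 = 127.7/93.60 = 1.364 mg/L; combined flow 93.60 m³/s.
Travel time t = 11.8·1000 / 0.94 = 12550 s = 3.487 h.
2.5%/h lost → k = −ln(1 − 0.025) = 0.02532 h⁻¹.
After decay, C = 1.364 × e^(−kt) = 1.364 × 0.9155 = 1.249 mg/L.
At the second outfall, C = (93.60·1.249 + 6.100·18.80) / (93.60 + 6.100) = 2.323 mg/L.

2.32 mg/L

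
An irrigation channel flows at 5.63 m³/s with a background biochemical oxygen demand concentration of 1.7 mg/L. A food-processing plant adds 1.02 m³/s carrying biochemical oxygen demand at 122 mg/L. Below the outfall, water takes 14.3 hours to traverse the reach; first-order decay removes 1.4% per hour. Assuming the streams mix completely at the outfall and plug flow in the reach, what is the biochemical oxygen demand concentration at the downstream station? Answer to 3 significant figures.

After mixing, C = (5.630·1.700 + 1.020·122.0) / 6.650 = 134.0/6.650 = 20.15 mg/L.
1.4%/h lost → k = −ln(1 − 0.014) = 0.01410 h⁻¹.
Decay over the reach: 20.15·exp(−kt) = 20.15·0.8174 = 16.47 mg/L.

16.5 mg/L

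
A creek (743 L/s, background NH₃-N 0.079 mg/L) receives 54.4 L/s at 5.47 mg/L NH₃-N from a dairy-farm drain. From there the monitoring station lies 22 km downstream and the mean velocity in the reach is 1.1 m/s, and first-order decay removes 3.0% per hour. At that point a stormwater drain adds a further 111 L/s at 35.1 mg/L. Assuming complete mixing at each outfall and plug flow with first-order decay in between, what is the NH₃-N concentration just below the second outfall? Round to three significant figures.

4.62 mg/L

After mixing, C = (743.0·0.07900 + 54.40·5.470) / 797.4 = 356.3/797.4 = 0.4468 mg/L; combined flow 797.4 L/s.
Travel time t = 22·1000 / 1.1 = 20000 s = 5.556 h.
3.0%/h lost → k = −ln(1 − 0.03) = 0.03046 h⁻¹.
After decay, C = 0.4468 × e^(−kt) = 0.4468 × 0.8443 = 0.3772 mg/L.
Second outfall: C = (797.4·0.3772 + 111.0·35.10)/908.4 = 4.620 mg/L.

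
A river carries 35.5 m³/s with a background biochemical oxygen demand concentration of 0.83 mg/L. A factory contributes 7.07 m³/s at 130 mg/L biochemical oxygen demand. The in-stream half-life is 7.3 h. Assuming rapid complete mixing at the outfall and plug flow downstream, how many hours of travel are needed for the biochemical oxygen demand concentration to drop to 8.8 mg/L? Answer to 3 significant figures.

9.78 h

Mass balance: C = (35.50·0.8300 + 7.070·130.0) / 42.57 = 948.6/42.57 = 22.28 mg/L.
Half-life 7.3 h → k = ln 2 / 7.3 = 0.09495 h⁻¹ = 2.279 d⁻¹.
22.28·exp(−k·t) = 8.8 → t = ln(22.28/8.8)/k = 35220 s = 9.784 h.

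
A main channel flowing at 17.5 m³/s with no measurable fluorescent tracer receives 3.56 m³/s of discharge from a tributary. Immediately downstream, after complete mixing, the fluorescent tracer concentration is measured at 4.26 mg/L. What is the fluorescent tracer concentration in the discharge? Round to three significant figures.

25.2 mg/L

Mass balance: 17.50·0 + 3.560·Cₑ = 21.06·4.260
→ Cₑ = (21.06·4.260 − 17.50·0) / 3.560 = 25.20 mg/L.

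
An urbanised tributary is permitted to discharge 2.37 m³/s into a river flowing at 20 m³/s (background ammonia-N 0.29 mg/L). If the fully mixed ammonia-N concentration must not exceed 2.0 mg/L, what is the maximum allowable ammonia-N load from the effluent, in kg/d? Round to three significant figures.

Mass balance at the limit: 20.00·0.2900 + 2.370·Cₑ = 22.37·2.0 → Cₑ = 16.43 mg/L.
Load = 2.370 m³/s × 16.43 g/m³ × 86 400 s/d = 3364 kg/d.

3360 kg/d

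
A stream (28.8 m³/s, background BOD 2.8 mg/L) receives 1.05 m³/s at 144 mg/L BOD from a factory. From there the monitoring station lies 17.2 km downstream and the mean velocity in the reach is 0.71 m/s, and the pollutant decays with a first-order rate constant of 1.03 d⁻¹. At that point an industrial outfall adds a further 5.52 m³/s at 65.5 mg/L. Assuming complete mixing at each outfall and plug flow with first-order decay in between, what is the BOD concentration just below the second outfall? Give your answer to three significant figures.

15.1 mg/L

Conservation of mass: C = (28.80·2.800 + 1.050·144.0) / 29.85 = 231.8/29.85 = 7.767 mg/L; combined flow 29.85 m³/s.
Travel time t = 17.2·1000 / 0.71 = 24230 s = 6.729 h.
After decay, C = 7.767 × e^(−kt) = 7.767 × 0.7492 = 5.819 mg/L.
Second outfall: C = (29.85·5.819 + 5.520·65.50)/35.37 = 15.13 mg/L.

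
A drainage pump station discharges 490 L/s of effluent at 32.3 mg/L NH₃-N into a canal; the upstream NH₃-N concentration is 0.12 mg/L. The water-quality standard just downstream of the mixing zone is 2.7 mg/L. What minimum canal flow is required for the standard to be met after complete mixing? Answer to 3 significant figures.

Set C_mix = 2.7: (Q·0.1200 + 490.0·32.30) / (Q + 490.0) = 2.7
→ Q = 490.0·(32.30 − 2.7)/(2.7 − 0.1200) = 5622 L/s.

5620 L/s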